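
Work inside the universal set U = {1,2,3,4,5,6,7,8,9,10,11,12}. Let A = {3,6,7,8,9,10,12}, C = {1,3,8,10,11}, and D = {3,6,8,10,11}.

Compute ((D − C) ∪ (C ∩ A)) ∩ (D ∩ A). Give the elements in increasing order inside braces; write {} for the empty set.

D − C = {6}
C ∩ A = {3,8,10}
(D − C) ∪ (C ∩ A) = {3,6,8,10}
D ∩ A = {3,6,8,10}
((D − C) ∪ (C ∩ A)) ∩ (D ∩ A) = {3,6,8,10}

{3,6,8,10}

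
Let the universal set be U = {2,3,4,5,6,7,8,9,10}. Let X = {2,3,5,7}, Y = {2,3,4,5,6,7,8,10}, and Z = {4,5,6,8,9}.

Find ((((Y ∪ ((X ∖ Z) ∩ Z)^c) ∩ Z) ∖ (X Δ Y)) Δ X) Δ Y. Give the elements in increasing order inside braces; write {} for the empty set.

{4,5,6,8,9,10}

X ∖ Z = {2,3,7}
(X ∖ Z) ∩ Z = {}
((X ∖ Z) ∩ Z)^c = {2,3,4,5,6,7,8,9,10}
Y ∪ ((X ∖ Z) ∩ Z)^c = {2,3,4,5,6,7,8,9,10}
(Y ∪ ((X ∖ Z) ∩ Z)^c) ∩ Z = {4,5,6,8,9}
X Δ Y = {4,6,8,10}
((Y ∪ ((X ∖ Z) ∩ Z)^c) ∩ Z) ∖ (X Δ Y) = {5,9}
(((Y ∪ ((X ∖ Z) ∩ Z)^c) ∩ Z) ∖ (X Δ Y)) Δ X = {2,3,7,9}
((((Y ∪ ((X ∖ Z) ∩ Z)^c) ∩ Z) ∖ (X Δ Y)) Δ X) Δ Y = {4,5,6,8,9,10}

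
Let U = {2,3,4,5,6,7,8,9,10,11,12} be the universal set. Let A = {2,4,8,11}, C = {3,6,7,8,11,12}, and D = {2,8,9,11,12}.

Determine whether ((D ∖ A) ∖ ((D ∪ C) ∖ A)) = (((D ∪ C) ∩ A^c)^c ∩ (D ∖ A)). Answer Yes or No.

Yes

D ∖ A = {9,12}
D ∪ C = {2,3,6,7,8,9,11,12}
(D ∪ C) ∖ A = {3,6,7,9,12}
(D ∖ A) ∖ ((D ∪ C) ∖ A) = {}
A^c = {3,5,6,7,9,10,12}
(D ∪ C) ∩ A^c = {3,6,7,9,12}
((D ∪ C) ∩ A^c)^c = {2,4,5,8,10,11}
((D ∪ C) ∩ A^c)^c ∩ (D ∖ A) = {}
Both equal {}, so (D ∖ A) ∖ ((D ∪ C) ∖ A) = ((D ∪ C) ∩ A^c)^c ∩ (D ∖ A).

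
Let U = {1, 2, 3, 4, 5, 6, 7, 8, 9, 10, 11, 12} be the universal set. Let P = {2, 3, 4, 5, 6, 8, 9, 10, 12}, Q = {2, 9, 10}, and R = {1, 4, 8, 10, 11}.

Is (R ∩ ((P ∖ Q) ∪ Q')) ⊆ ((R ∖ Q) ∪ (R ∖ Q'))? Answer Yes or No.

P ∖ Q = {3, 4, 5, 6, 8, 12}
Q' = {1, 3, 4, 5, 6, 7, 8, 11, 12}
(P ∖ Q) ∪ Q' = {1, 3, 4, 5, 6, 7, 8, 11, 12}
R ∩ ((P ∖ Q) ∪ Q') = {1, 4, 8, 11}
R ∖ Q = {1, 4, 8, 11}
R ∖ Q' = {10}
(R ∖ Q) ∪ (R ∖ Q') = {1, 4, 8, 10, 11}
Every element of {1, 4, 8, 11} is in {1, 4, 8, 10, 11}, so R ∩ ((P ∖ Q) ∪ Q') ⊆ (R ∖ Q) ∪ (R ∖ Q').

Yes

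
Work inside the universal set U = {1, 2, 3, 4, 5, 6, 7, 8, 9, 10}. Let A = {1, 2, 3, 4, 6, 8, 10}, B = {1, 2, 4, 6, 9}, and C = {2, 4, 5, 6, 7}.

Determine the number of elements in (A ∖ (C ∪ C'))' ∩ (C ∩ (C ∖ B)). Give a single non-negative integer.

C' = {1, 3, 8, 9, 10}
C ∪ C' = {1, 2, 3, 4, 5, 6, 7, 8, 9, 10}
A ∖ (C ∪ C') = {}
(A ∖ (C ∪ C'))' = {1, 2, 3, 4, 5, 6, 7, 8, 9, 10}
C ∖ B = {5, 7}
C ∩ (C ∖ B) = {5, 7}
(A ∖ (C ∪ C'))' ∩ (C ∩ (C ∖ B)) = {5, 7}
|(A ∖ (C ∪ C'))' ∩ (C ∩ (C ∖ B))| = 2

2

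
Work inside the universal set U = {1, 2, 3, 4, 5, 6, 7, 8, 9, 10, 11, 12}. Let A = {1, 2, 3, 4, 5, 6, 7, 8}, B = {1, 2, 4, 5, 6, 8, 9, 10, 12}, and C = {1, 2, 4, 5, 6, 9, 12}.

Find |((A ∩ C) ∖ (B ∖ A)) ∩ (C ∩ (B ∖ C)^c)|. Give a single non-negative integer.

5

A ∩ C = {1, 2, 4, 5, 6}
B ∖ A = {9, 10, 12}
(A ∩ C) ∖ (B ∖ A) = {1, 2, 4, 5, 6}
B ∖ C = {8, 10}
(B ∖ C)^c = {1, 2, 3, 4, 5, 6, 7, 9, 11, 12}
C ∩ (B ∖ C)^c = {1, 2, 4, 5, 6, 9, 12}
((A ∩ C) ∖ (B ∖ A)) ∩ (C ∩ (B ∖ C)^c) = {1, 2, 4, 5, 6}
|((A ∩ C) ∖ (B ∖ A)) ∩ (C ∩ (B ∖ C)^c)| = 5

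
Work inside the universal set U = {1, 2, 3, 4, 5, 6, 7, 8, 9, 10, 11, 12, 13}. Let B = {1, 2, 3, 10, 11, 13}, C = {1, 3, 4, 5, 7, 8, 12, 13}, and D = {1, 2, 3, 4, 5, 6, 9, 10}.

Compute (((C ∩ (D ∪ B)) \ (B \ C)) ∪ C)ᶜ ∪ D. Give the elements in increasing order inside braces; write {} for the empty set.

{1, 2, 3, 4, 5, 6, 9, 10, 11}

D ∪ B = {1, 2, 3, 4, 5, 6, 9, 10, 11, 13}
C ∩ (D ∪ B) = {1, 3, 4, 5, 13}
B \ C = {2, 10, 11}
(C ∩ (D ∪ B)) \ (B \ C) = {1, 3, 4, 5, 13}
((C ∩ (D ∪ B)) \ (B \ C)) ∪ C = {1, 3, 4, 5, 7, 8, 12, 13}
(((C ∩ (D ∪ B)) \ (B \ C)) ∪ C)ᶜ = {2, 6, 9, 10, 11}
(((C ∩ (D ∪ B)) \ (B \ C)) ∪ C)ᶜ ∪ D = {1, 2, 3, 4, 5, 6, 9, 10, 11}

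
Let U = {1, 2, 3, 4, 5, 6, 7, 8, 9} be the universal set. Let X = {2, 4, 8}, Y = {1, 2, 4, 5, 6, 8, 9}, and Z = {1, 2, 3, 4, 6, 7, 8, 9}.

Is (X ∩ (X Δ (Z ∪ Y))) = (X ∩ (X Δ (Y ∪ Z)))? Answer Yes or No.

Yes

Z ∪ Y = {1, 2, 3, 4, 5, 6, 7, 8, 9}
X Δ (Z ∪ Y) = {1, 3, 5, 6, 7, 9}
X ∩ (X Δ (Z ∪ Y)) = {}
Y ∪ Z = {1, 2, 3, 4, 5, 6, 7, 8, 9}
X Δ (Y ∪ Z) = {1, 3, 5, 6, 7, 9}
X ∩ (X Δ (Y ∪ Z)) = {}
Both equal {}, so X ∩ (X Δ (Z ∪ Y)) = X ∩ (X Δ (Y ∪ Z)).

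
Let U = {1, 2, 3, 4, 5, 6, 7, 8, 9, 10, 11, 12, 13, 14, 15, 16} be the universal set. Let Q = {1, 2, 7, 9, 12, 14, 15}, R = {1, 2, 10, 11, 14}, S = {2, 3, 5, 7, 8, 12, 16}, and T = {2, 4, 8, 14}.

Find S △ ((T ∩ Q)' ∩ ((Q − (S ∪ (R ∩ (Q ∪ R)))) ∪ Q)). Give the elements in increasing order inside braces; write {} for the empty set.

{1, 2, 3, 5, 8, 9, 15, 16}

T ∩ Q = {2, 14}
(T ∩ Q)' = {1, 3, 4, 5, 6, 7, 8, 9, 10, 11, 12, 13, 15, 16}
Q ∪ R = {1, 2, 7, 9, 10, 11, 12, 14, 15}
R ∩ (Q ∪ R) = {1, 2, 10, 11, 14}
S ∪ (R ∩ (Q ∪ R)) = {1, 2, 3, 5, 7, 8, 10, 11, 12, 14, 16}
Q − (S ∪ (R ∩ (Q ∪ R))) = {9, 15}
(Q − (S ∪ (R ∩ (Q ∪ R)))) ∪ Q = {1, 2, 7, 9, 12, 14, 15}
(T ∩ Q)' ∩ ((Q − (S ∪ (R ∩ (Q ∪ R)))) ∪ Q) = {1, 7, 9, 12, 15}
S △ ((T ∩ Q)' ∩ ((Q − (S ∪ (R ∩ (Q ∪ R)))) ∪ Q)) = {1, 2, 3, 5, 8, 9, 15, 16}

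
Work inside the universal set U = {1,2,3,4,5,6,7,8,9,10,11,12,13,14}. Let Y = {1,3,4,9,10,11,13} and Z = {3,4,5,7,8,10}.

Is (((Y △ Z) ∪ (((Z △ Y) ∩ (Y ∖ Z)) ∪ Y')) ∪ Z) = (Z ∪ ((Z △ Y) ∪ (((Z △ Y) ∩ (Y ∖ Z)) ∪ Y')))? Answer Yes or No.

Yes

Y △ Z = {1,5,7,8,9,11,13}
Z △ Y = {1,5,7,8,9,11,13}
Y ∖ Z = {1,9,11,13}
(Z △ Y) ∩ (Y ∖ Z) = {1,9,11,13}
Y' = {2,5,6,7,8,12,14}
((Z △ Y) ∩ (Y ∖ Z)) ∪ Y' = {1,2,5,6,7,8,9,11,12,13,14}
(Y △ Z) ∪ (((Z △ Y) ∩ (Y ∖ Z)) ∪ Y') = {1,2,5,6,7,8,9,11,12,13,14}
((Y △ Z) ∪ (((Z △ Y) ∩ (Y ∖ Z)) ∪ Y')) ∪ Z = {1,2,3,4,5,6,7,8,9,10,11,12,13,14}
(Z △ Y) ∪ (((Z △ Y) ∩ (Y ∖ Z)) ∪ Y') = {1,2,5,6,7,8,9,11,12,13,14}
Z ∪ ((Z △ Y) ∪ (((Z △ Y) ∩ (Y ∖ Z)) ∪ Y')) = {1,2,3,4,5,6,7,8,9,10,11,12,13,14}
Both equal {1,2,3,4,5,6,7,8,9,10,11,12,13,14}, so ((Y △ Z) ∪ (((Z △ Y) ∩ (Y ∖ Z)) ∪ Y')) ∪ Z = Z ∪ ((Z △ Y) ∪ (((Z △ Y) ∩ (Y ∖ Z)) ∪ Y')).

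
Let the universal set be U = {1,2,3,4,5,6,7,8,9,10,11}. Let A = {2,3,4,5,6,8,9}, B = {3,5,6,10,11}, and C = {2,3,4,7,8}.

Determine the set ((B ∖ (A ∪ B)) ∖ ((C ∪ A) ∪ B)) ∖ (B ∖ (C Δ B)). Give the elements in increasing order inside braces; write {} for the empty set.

{}

A ∪ B = {2,3,4,5,6,8,9,10,11}
B ∖ (A ∪ B) = {}
C ∪ A = {2,3,4,5,6,7,8,9}
(C ∪ A) ∪ B = {2,3,4,5,6,7,8,9,10,11}
(B ∖ (A ∪ B)) ∖ ((C ∪ A) ∪ B) = {}
C Δ B = {2,4,5,6,7,8,10,11}
B ∖ (C Δ B) = {3}
((B ∖ (A ∪ B)) ∖ ((C ∪ A) ∪ B)) ∖ (B ∖ (C Δ B)) = {}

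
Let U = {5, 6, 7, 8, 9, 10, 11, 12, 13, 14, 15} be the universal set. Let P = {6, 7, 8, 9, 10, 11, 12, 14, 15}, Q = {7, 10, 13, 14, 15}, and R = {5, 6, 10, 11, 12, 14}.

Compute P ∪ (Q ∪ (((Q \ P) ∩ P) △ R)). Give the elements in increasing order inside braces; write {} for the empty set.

Q \ P = {13}
(Q \ P) ∩ P = {}
((Q \ P) ∩ P) △ R = {5, 6, 10, 11, 12, 14}
Q ∪ (((Q \ P) ∩ P) △ R) = {5, 6, 7, 10, 11, 12, 13, 14, 15}
P ∪ (Q ∪ (((Q \ P) ∩ P) △ R)) = {5, 6, 7, 8, 9, 10, 11, 12, 13, 14, 15}

{5, 6, 7, 8, 9, 10, 11, 12, 13, 14, 15}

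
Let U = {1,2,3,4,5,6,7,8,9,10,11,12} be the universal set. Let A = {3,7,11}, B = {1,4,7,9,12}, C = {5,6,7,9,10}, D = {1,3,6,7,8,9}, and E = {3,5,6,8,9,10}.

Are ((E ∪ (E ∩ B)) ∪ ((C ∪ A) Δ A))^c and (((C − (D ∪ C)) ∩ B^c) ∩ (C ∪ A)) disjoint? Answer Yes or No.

Yes

E ∩ B = {9}
E ∪ (E ∩ B) = {3,5,6,8,9,10}
C ∪ A = {3,5,6,7,9,10,11}
(C ∪ A) Δ A = {5,6,9,10}
(E ∪ (E ∩ B)) ∪ ((C ∪ A) Δ A) = {3,5,6,8,9,10}
((E ∪ (E ∩ B)) ∪ ((C ∪ A) Δ A))^c = {1,2,4,7,11,12}
D ∪ C = {1,3,5,6,7,8,9,10}
C − (D ∪ C) = {}
B^c = {2,3,5,6,8,10,11}
(C − (D ∪ C)) ∩ B^c = {}
((C − (D ∪ C)) ∩ B^c) ∩ (C ∪ A) = {}
{1,2,4,7,11,12} and {} share no elements.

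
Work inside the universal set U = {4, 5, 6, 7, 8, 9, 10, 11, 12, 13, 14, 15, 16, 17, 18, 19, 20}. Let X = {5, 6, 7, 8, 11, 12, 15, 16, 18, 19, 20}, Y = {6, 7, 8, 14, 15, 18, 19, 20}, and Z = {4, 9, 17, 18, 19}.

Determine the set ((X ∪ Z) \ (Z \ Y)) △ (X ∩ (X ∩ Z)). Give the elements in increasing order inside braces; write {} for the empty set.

X ∪ Z = {4, 5, 6, 7, 8, 9, 11, 12, 15, 16, 17, 18, 19, 20}
Z \ Y = {4, 9, 17}
(X ∪ Z) \ (Z \ Y) = {5, 6, 7, 8, 11, 12, 15, 16, 18, 19, 20}
X ∩ Z = {18, 19}
X ∩ (X ∩ Z) = {18, 19}
((X ∪ Z) \ (Z \ Y)) △ (X ∩ (X ∩ Z)) = {5, 6, 7, 8, 11, 12, 15, 16, 20}

{5, 6, 7, 8, 11, 12, 15, 16, 20}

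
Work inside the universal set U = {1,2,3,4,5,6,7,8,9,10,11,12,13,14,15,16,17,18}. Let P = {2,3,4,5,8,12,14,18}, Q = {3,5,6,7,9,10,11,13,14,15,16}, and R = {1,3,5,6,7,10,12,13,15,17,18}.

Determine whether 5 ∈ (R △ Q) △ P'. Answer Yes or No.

No

5 ∈ R and 5 ∈ Q, so 5 ∉ R △ Q
5 ∈ P, so 5 ∉ P'
5 ∉ (R △ Q) and 5 ∉ P', so 5 ∉ (R △ Q) △ P'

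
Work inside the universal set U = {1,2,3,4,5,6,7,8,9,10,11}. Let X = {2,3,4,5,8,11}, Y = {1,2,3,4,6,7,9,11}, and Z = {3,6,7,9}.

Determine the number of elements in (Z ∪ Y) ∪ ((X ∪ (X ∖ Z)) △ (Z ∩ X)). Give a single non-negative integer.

Z ∪ Y = {1,2,3,4,6,7,9,11}
X ∖ Z = {2,4,5,8,11}
X ∪ (X ∖ Z) = {2,3,4,5,8,11}
Z ∩ X = {3}
(X ∪ (X ∖ Z)) △ (Z ∩ X) = {2,4,5,8,11}
(Z ∪ Y) ∪ ((X ∪ (X ∖ Z)) △ (Z ∩ X)) = {1,2,3,4,5,6,7,8,9,11}
|(Z ∪ Y) ∪ ((X ∪ (X ∖ Z)) △ (Z ∩ X))| = 10

10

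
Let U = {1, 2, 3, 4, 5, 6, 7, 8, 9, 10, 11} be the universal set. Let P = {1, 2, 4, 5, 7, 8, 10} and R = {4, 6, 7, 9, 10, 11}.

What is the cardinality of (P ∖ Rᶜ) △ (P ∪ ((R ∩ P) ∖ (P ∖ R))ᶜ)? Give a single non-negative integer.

Rᶜ = {1, 2, 3, 5, 8}
P ∖ Rᶜ = {4, 7, 10}
R ∩ P = {4, 7, 10}
P ∖ R = {1, 2, 5, 8}
(R ∩ P) ∖ (P ∖ R) = {4, 7, 10}
((R ∩ P) ∖ (P ∖ R))ᶜ = {1, 2, 3, 5, 6, 8, 9, 11}
P ∪ ((R ∩ P) ∖ (P ∖ R))ᶜ = {1, 2, 3, 4, 5, 6, 7, 8, 9, 10, 11}
(P ∖ Rᶜ) △ (P ∪ ((R ∩ P) ∖ (P ∖ R))ᶜ) = {1, 2, 3, 5, 6, 8, 9, 11}
|(P ∖ Rᶜ) △ (P ∪ ((R ∩ P) ∖ (P ∖ R))ᶜ)| = 8

8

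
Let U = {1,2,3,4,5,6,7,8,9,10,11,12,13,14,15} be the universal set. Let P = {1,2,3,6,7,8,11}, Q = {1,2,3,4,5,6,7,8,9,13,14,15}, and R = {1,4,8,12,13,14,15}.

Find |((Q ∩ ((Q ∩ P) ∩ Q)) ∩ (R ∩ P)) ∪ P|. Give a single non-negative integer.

Q ∩ P = {1,2,3,6,7,8}
(Q ∩ P) ∩ Q = {1,2,3,6,7,8}
Q ∩ ((Q ∩ P) ∩ Q) = {1,2,3,6,7,8}
R ∩ P = {1,8}
(Q ∩ ((Q ∩ P) ∩ Q)) ∩ (R ∩ P) = {1,8}
((Q ∩ ((Q ∩ P) ∩ Q)) ∩ (R ∩ P)) ∪ P = {1,2,3,6,7,8,11}
|((Q ∩ ((Q ∩ P) ∩ Q)) ∩ (R ∩ P)) ∪ P| = 7

7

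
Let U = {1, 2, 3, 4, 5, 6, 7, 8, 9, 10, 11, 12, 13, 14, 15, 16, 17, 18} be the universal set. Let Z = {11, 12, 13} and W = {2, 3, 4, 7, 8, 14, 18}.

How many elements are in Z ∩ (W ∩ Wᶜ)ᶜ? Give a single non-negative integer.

3

Wᶜ = {1, 5, 6, 9, 10, 11, 12, 13, 15, 16, 17}
W ∩ Wᶜ = {}
(W ∩ Wᶜ)ᶜ = {1, 2, 3, 4, 5, 6, 7, 8, 9, 10, 11, 12, 13, 14, 15, 16, 17, 18}
Z ∩ (W ∩ Wᶜ)ᶜ = {11, 12, 13}
|Z ∩ (W ∩ Wᶜ)ᶜ| = 3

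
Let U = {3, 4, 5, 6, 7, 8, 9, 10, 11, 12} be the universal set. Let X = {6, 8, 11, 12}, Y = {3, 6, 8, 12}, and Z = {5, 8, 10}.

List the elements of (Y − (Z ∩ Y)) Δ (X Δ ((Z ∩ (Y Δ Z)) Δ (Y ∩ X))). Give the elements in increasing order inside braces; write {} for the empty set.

Z ∩ Y = {8}
Y − (Z ∩ Y) = {3, 6, 12}
Y Δ Z = {3, 5, 6, 10, 12}
Z ∩ (Y Δ Z) = {5, 10}
Y ∩ X = {6, 8, 12}
(Z ∩ (Y Δ Z)) Δ (Y ∩ X) = {5, 6, 8, 10, 12}
X Δ ((Z ∩ (Y Δ Z)) Δ (Y ∩ X)) = {5, 10, 11}
(Y − (Z ∩ Y)) Δ (X Δ ((Z ∩ (Y Δ Z)) Δ (Y ∩ X))) = {3, 5, 6, 10, 11, 12}

{3, 5, 6, 10, 11, 12}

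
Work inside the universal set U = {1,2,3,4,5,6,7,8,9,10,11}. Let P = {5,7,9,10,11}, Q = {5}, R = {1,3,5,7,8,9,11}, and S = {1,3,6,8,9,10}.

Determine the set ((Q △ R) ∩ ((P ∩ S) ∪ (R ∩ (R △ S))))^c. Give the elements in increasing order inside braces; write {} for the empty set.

Q △ R = {1,3,7,8,9,11}
P ∩ S = {9,10}
R △ S = {5,6,7,10,11}
R ∩ (R △ S) = {5,7,11}
(P ∩ S) ∪ (R ∩ (R △ S)) = {5,7,9,10,11}
(Q △ R) ∩ ((P ∩ S) ∪ (R ∩ (R △ S))) = {7,9,11}
((Q △ R) ∩ ((P ∩ S) ∪ (R ∩ (R △ S))))^c = {1,2,3,4,5,6,8,10}

{1,2,3,4,5,6,8,10}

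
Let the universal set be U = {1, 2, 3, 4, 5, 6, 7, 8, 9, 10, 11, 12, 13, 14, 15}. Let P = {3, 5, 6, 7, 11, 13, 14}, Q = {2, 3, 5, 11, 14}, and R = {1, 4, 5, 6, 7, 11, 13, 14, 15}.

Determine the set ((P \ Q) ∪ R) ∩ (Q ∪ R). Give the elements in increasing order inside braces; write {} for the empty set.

P \ Q = {6, 7, 13}
(P \ Q) ∪ R = {1, 4, 5, 6, 7, 11, 13, 14, 15}
Q ∪ R = {1, 2, 3, 4, 5, 6, 7, 11, 13, 14, 15}
((P \ Q) ∪ R) ∩ (Q ∪ R) = {1, 4, 5, 6, 7, 11, 13, 14, 15}

{1, 4, 5, 6, 7, 11, 13, 14, 15}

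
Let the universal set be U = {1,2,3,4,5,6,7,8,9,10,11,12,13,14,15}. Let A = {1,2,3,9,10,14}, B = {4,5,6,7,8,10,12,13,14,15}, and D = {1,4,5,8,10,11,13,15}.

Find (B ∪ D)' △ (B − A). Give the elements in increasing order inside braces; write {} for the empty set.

B ∪ D = {1,4,5,6,7,8,10,11,12,13,14,15}
(B ∪ D)' = {2,3,9}
B − A = {4,5,6,7,8,12,13,15}
(B ∪ D)' △ (B − A) = {2,3,4,5,6,7,8,9,12,13,15}

{2,3,4,5,6,7,8,9,12,13,15}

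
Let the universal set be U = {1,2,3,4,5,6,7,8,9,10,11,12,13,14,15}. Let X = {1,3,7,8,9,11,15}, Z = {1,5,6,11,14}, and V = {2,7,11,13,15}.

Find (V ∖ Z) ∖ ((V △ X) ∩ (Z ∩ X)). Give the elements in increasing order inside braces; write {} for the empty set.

{2,7,13,15}

V ∖ Z = {2,7,13,15}
V △ X = {1,2,3,8,9,13}
Z ∩ X = {1,11}
(V △ X) ∩ (Z ∩ X) = {1}
(V ∖ Z) ∖ ((V △ X) ∩ (Z ∩ X)) = {2,7,13,15}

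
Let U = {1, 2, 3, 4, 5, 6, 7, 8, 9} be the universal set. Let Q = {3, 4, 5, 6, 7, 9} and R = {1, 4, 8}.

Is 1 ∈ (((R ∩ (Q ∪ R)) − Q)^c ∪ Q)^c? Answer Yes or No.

Yes

1 ∉ Q and 1 ∈ R, so 1 ∈ Q ∪ R
1 ∈ R and 1 ∈ (Q ∪ R), so 1 ∈ R ∩ (Q ∪ R)
1 ∈ (R ∩ (Q ∪ R)) and 1 ∉ Q, so 1 ∈ (R ∩ (Q ∪ R)) − Q
1 ∉ ((R ∩ (Q ∪ R)) − Q)^c since 1 ∈ ((R ∩ (Q ∪ R)) − Q)
1 ∉ ((R ∩ (Q ∪ R)) − Q)^c and 1 ∉ Q, so 1 ∉ ((R ∩ (Q ∪ R)) − Q)^c ∪ Q
1 ∈ (((R ∩ (Q ∪ R)) − Q)^c ∪ Q)^c since 1 ∉ (((R ∩ (Q ∪ R)) − Q)^c ∪ Q)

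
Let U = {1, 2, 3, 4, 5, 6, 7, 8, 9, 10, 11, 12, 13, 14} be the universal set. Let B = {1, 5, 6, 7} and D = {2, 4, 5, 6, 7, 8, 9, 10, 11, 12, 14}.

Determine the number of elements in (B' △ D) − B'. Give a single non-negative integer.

B' = {2, 3, 4, 8, 9, 10, 11, 12, 13, 14}
B' △ D = {3, 5, 6, 7, 13}
(B' △ D) − B' = {5, 6, 7}
|(B' △ D) − B'| = 3

3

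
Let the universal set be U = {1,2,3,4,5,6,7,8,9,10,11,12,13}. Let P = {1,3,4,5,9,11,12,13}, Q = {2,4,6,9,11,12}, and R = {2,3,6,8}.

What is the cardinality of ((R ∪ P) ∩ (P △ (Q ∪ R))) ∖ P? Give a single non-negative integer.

R ∪ P = {1,2,3,4,5,6,8,9,11,12,13}
Q ∪ R = {2,3,4,6,8,9,11,12}
P △ (Q ∪ R) = {1,2,5,6,8,13}
(R ∪ P) ∩ (P △ (Q ∪ R)) = {1,2,5,6,8,13}
((R ∪ P) ∩ (P △ (Q ∪ R))) ∖ P = {2,6,8}
|((R ∪ P) ∩ (P △ (Q ∪ R))) ∖ P| = 3

3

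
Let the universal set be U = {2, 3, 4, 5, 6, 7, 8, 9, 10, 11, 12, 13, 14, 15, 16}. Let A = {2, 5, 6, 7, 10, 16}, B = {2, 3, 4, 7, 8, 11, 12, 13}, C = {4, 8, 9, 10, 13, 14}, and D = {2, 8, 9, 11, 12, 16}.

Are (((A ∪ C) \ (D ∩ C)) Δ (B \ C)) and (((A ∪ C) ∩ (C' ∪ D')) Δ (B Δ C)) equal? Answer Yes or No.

No

A ∪ C = {2, 4, 5, 6, 7, 8, 9, 10, 13, 14, 16}
D ∩ C = {8, 9}
(A ∪ C) \ (D ∩ C) = {2, 4, 5, 6, 7, 10, 13, 14, 16}
B \ C = {2, 3, 7, 11, 12}
((A ∪ C) \ (D ∩ C)) Δ (B \ C) = {3, 4, 5, 6, 10, 11, 12, 13, 14, 16}
C' = {2, 3, 5, 6, 7, 11, 12, 15, 16}
D' = {3, 4, 5, 6, 7, 10, 13, 14, 15}
C' ∪ D' = {2, 3, 4, 5, 6, 7, 10, 11, 12, 13, 14, 15, 16}
(A ∪ C) ∩ (C' ∪ D') = {2, 4, 5, 6, 7, 10, 13, 14, 16}
B Δ C = {2, 3, 7, 9, 10, 11, 12, 14}
((A ∪ C) ∩ (C' ∪ D')) Δ (B Δ C) = {3, 4, 5, 6, 9, 11, 12, 13, 16}
9 ∈ ((A ∪ C) ∩ (C' ∪ D')) Δ (B Δ C) but 9 ∉ ((A ∪ C) \ (D ∩ C)) Δ (B \ C), so they differ.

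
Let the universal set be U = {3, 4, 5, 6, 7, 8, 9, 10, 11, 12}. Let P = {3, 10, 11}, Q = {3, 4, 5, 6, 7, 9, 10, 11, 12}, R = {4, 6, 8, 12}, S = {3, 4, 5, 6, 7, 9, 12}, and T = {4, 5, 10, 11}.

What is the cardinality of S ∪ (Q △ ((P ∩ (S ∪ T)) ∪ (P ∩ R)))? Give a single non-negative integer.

7

S ∪ T = {3, 4, 5, 6, 7, 9, 10, 11, 12}
P ∩ (S ∪ T) = {3, 10, 11}
P ∩ R = {}
(P ∩ (S ∪ T)) ∪ (P ∩ R) = {3, 10, 11}
Q △ ((P ∩ (S ∪ T)) ∪ (P ∩ R)) = {4, 5, 6, 7, 9, 12}
S ∪ (Q △ ((P ∩ (S ∪ T)) ∪ (P ∩ R))) = {3, 4, 5, 6, 7, 9, 12}
|S ∪ (Q △ ((P ∩ (S ∪ T)) ∪ (P ∩ R)))| = 7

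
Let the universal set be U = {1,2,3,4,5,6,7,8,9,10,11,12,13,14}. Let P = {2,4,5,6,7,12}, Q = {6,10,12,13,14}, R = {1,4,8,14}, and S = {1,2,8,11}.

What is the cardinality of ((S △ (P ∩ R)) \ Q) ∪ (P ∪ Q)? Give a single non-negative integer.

P ∩ R = {4}
S △ (P ∩ R) = {1,2,4,8,11}
(S △ (P ∩ R)) \ Q = {1,2,4,8,11}
P ∪ Q = {2,4,5,6,7,10,12,13,14}
((S △ (P ∩ R)) \ Q) ∪ (P ∪ Q) = {1,2,4,5,6,7,8,10,11,12,13,14}
|((S △ (P ∩ R)) \ Q) ∪ (P ∪ Q)| = 12

12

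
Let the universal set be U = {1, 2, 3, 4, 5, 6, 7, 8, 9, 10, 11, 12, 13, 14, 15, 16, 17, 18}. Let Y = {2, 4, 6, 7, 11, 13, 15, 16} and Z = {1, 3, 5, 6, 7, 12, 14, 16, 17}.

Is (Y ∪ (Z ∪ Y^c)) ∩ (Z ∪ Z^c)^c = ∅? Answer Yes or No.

Yes

Y^c = {1, 3, 5, 8, 9, 10, 12, 14, 17, 18}
Z ∪ Y^c = {1, 3, 5, 6, 7, 8, 9, 10, 12, 14, 16, 17, 18}
Y ∪ (Z ∪ Y^c) = {1, 2, 3, 4, 5, 6, 7, 8, 9, 10, 11, 12, 13, 14, 15, 16, 17, 18}
Z^c = {2, 4, 8, 9, 10, 11, 13, 15, 18}
Z ∪ Z^c = {1, 2, 3, 4, 5, 6, 7, 8, 9, 10, 11, 12, 13, 14, 15, 16, 17, 18}
(Z ∪ Z^c)^c = {}
{1, 2, 3, 4, 5, 6, 7, 8, 9, 10, 11, 12, 13, 14, 15, 16, 17, 18} and {} share no elements.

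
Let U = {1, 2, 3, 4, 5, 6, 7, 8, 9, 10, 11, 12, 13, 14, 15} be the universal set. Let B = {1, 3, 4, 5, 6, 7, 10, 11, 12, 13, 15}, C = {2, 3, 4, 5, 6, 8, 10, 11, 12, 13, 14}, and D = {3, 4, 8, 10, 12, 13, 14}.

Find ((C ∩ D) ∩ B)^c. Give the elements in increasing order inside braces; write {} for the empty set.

{1, 2, 5, 6, 7, 8, 9, 11, 14, 15}

C ∩ D = {3, 4, 8, 10, 12, 13, 14}
(C ∩ D) ∩ B = {3, 4, 10, 12, 13}
((C ∩ D) ∩ B)^c = {1, 2, 5, 6, 7, 8, 9, 11, 14, 15}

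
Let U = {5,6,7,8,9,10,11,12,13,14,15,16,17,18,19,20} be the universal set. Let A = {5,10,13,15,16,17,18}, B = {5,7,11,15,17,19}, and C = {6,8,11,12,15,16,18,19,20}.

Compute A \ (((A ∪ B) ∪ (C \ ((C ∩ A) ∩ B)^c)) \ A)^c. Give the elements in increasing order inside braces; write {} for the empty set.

A ∪ B = {5,7,10,11,13,15,16,17,18,19}
C ∩ A = {15,16,18}
(C ∩ A) ∩ B = {15}
((C ∩ A) ∩ B)^c = {5,6,7,8,9,10,11,12,13,14,16,17,18,19,20}
C \ ((C ∩ A) ∩ B)^c = {15}
(A ∪ B) ∪ (C \ ((C ∩ A) ∩ B)^c) = {5,7,10,11,13,15,16,17,18,19}
((A ∪ B) ∪ (C \ ((C ∩ A) ∩ B)^c)) \ A = {7,11,19}
(((A ∪ B) ∪ (C \ ((C ∩ A) ∩ B)^c)) \ A)^c = {5,6,8,9,10,12,13,14,15,16,17,18,20}
A \ (((A ∪ B) ∪ (C \ ((C ∩ A) ∩ B)^c)) \ A)^c = {}

{}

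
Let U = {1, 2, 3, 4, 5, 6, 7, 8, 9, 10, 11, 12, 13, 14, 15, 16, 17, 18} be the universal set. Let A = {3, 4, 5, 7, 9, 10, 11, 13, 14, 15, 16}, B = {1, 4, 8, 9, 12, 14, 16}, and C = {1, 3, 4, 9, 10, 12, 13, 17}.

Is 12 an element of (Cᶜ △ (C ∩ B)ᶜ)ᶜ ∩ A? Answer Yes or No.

12 ∈ C, so 12 ∉ Cᶜ
12 ∈ C and 12 ∈ B, so 12 ∈ C ∩ B
12 ∉ (C ∩ B)ᶜ since 12 ∈ (C ∩ B)
12 ∉ Cᶜ and 12 ∉ (C ∩ B)ᶜ, so 12 ∉ Cᶜ △ (C ∩ B)ᶜ
12 ∈ (Cᶜ △ (C ∩ B)ᶜ)ᶜ since 12 ∉ (Cᶜ △ (C ∩ B)ᶜ)
12 ∈ (Cᶜ △ (C ∩ B)ᶜ)ᶜ and 12 ∉ A, so 12 ∉ (Cᶜ △ (C ∩ B)ᶜ)ᶜ ∩ A

No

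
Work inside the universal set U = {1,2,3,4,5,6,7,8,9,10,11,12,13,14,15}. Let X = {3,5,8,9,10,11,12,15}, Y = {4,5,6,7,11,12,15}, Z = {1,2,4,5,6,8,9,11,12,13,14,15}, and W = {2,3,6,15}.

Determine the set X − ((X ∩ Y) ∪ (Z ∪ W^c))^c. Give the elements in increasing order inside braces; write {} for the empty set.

X ∩ Y = {5,11,12,15}
W^c = {1,4,5,7,8,9,10,11,12,13,14}
Z ∪ W^c = {1,2,4,5,6,7,8,9,10,11,12,13,14,15}
(X ∩ Y) ∪ (Z ∪ W^c) = {1,2,4,5,6,7,8,9,10,11,12,13,14,15}
((X ∩ Y) ∪ (Z ∪ W^c))^c = {3}
X − ((X ∩ Y) ∪ (Z ∪ W^c))^c = {5,8,9,10,11,12,15}

{5,8,9,10,11,12,15}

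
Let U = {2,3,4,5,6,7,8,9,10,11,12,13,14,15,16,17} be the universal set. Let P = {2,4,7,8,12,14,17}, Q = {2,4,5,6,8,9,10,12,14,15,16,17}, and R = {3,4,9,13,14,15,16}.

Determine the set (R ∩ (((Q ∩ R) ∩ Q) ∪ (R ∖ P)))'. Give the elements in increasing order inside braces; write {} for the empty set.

Q ∩ R = {4,9,14,15,16}
(Q ∩ R) ∩ Q = {4,9,14,15,16}
R ∖ P = {3,9,13,15,16}
((Q ∩ R) ∩ Q) ∪ (R ∖ P) = {3,4,9,13,14,15,16}
R ∩ (((Q ∩ R) ∩ Q) ∪ (R ∖ P)) = {3,4,9,13,14,15,16}
(R ∩ (((Q ∩ R) ∩ Q) ∪ (R ∖ P)))' = {2,5,6,7,8,10,11,12,17}

{2,5,6,7,8,10,11,12,17}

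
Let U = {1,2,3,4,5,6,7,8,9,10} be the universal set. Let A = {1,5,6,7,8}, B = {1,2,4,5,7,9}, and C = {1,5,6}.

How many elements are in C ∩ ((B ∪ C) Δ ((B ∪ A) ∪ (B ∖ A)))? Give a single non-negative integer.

B ∪ C = {1,2,4,5,6,7,9}
B ∪ A = {1,2,4,5,6,7,8,9}
B ∖ A = {2,4,9}
(B ∪ A) ∪ (B ∖ A) = {1,2,4,5,6,7,8,9}
(B ∪ C) Δ ((B ∪ A) ∪ (B ∖ A)) = {8}
C ∩ ((B ∪ C) Δ ((B ∪ A) ∪ (B ∖ A))) = {}
|C ∩ ((B ∪ C) Δ ((B ∪ A) ∪ (B ∖ A)))| = 0

0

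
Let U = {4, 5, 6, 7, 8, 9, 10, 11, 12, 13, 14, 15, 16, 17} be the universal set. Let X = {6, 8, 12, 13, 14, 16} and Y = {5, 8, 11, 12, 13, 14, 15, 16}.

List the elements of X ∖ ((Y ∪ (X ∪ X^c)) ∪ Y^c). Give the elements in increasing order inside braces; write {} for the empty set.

X^c = {4, 5, 7, 9, 10, 11, 15, 17}
X ∪ X^c = {4, 5, 6, 7, 8, 9, 10, 11, 12, 13, 14, 15, 16, 17}
Y ∪ (X ∪ X^c) = {4, 5, 6, 7, 8, 9, 10, 11, 12, 13, 14, 15, 16, 17}
Y^c = {4, 6, 7, 9, 10, 17}
(Y ∪ (X ∪ X^c)) ∪ Y^c = {4, 5, 6, 7, 8, 9, 10, 11, 12, 13, 14, 15, 16, 17}
X ∖ ((Y ∪ (X ∪ X^c)) ∪ Y^c) = {}

{}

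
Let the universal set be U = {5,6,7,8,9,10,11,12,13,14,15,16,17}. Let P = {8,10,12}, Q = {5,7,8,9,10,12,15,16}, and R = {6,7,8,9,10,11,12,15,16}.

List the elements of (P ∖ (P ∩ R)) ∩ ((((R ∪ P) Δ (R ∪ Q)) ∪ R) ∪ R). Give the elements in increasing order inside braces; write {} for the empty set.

{}

P ∩ R = {8,10,12}
P ∖ (P ∩ R) = {}
R ∪ P = {6,7,8,9,10,11,12,15,16}
R ∪ Q = {5,6,7,8,9,10,11,12,15,16}
(R ∪ P) Δ (R ∪ Q) = {5}
((R ∪ P) Δ (R ∪ Q)) ∪ R = {5,6,7,8,9,10,11,12,15,16}
(((R ∪ P) Δ (R ∪ Q)) ∪ R) ∪ R = {5,6,7,8,9,10,11,12,15,16}
(P ∖ (P ∩ R)) ∩ ((((R ∪ P) Δ (R ∪ Q)) ∪ R) ∪ R) = {}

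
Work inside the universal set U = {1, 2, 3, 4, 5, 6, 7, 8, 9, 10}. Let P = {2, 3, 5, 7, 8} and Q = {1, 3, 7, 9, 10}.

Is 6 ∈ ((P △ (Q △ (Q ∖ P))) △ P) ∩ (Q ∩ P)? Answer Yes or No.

No

6 ∉ Q and 6 ∉ P, so 6 ∉ Q ∖ P
6 ∉ Q and 6 ∉ (Q ∖ P), so 6 ∉ Q △ (Q ∖ P)
6 ∉ P and 6 ∉ (Q △ (Q ∖ P)), so 6 ∉ P △ (Q △ (Q ∖ P))
6 ∉ (P △ (Q △ (Q ∖ P))) and 6 ∉ P, so 6 ∉ (P △ (Q △ (Q ∖ P))) △ P
6 ∉ Q and 6 ∉ P, so 6 ∉ Q ∩ P
6 ∉ ((P △ (Q △ (Q ∖ P))) △ P) and 6 ∉ (Q ∩ P), so 6 ∉ ((P △ (Q △ (Q ∖ P))) △ P) ∩ (Q ∩ P)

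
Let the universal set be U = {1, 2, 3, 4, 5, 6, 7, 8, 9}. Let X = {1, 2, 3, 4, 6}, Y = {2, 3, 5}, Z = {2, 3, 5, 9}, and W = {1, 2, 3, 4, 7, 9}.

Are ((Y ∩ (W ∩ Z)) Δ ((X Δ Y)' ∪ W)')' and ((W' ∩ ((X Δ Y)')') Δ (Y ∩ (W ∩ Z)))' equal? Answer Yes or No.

Yes

W ∩ Z = {2, 3, 9}
Y ∩ (W ∩ Z) = {2, 3}
X Δ Y = {1, 4, 5, 6}
(X Δ Y)' = {2, 3, 7, 8, 9}
(X Δ Y)' ∪ W = {1, 2, 3, 4, 7, 8, 9}
((X Δ Y)' ∪ W)' = {5, 6}
(Y ∩ (W ∩ Z)) Δ ((X Δ Y)' ∪ W)' = {2, 3, 5, 6}
((Y ∩ (W ∩ Z)) Δ ((X Δ Y)' ∪ W)')' = {1, 4, 7, 8, 9}
W' = {5, 6, 8}
((X Δ Y)')' = {1, 4, 5, 6}
W' ∩ ((X Δ Y)')' = {5, 6}
(W' ∩ ((X Δ Y)')') Δ (Y ∩ (W ∩ Z)) = {2, 3, 5, 6}
((W' ∩ ((X Δ Y)')') Δ (Y ∩ (W ∩ Z)))' = {1, 4, 7, 8, 9}
Both equal {1, 4, 7, 8, 9}, so ((Y ∩ (W ∩ Z)) Δ ((X Δ Y)' ∪ W)')' = ((W' ∩ ((X Δ Y)')') Δ (Y ∩ (W ∩ Z)))'.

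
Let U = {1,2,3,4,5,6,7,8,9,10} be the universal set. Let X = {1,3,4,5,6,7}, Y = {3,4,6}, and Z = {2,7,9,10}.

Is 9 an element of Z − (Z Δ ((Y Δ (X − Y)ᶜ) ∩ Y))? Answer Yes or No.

9 ∉ X and 9 ∉ Y, so 9 ∉ X − Y
9 ∈ (X − Y)ᶜ since 9 ∉ (X − Y)
9 ∉ Y and 9 ∈ (X − Y)ᶜ, so 9 ∈ Y Δ (X − Y)ᶜ
9 ∈ (Y Δ (X − Y)ᶜ) and 9 ∉ Y, so 9 ∉ (Y Δ (X − Y)ᶜ) ∩ Y
9 ∈ Z and 9 ∉ ((Y Δ (X − Y)ᶜ) ∩ Y), so 9 ∈ Z Δ ((Y Δ (X − Y)ᶜ) ∩ Y)
9 ∈ Z and 9 ∈ (Z Δ ((Y Δ (X − Y)ᶜ) ∩ Y)), so 9 ∉ Z − (Z Δ ((Y Δ (X − Y)ᶜ) ∩ Y))

No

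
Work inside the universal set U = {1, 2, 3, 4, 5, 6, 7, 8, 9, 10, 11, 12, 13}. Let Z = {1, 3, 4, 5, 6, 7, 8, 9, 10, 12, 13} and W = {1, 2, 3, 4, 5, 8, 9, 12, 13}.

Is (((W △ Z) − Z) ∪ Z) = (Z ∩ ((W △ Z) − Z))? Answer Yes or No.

No

W △ Z = {2, 6, 7, 10}
(W △ Z) − Z = {2}
((W △ Z) − Z) ∪ Z = {1, 2, 3, 4, 5, 6, 7, 8, 9, 10, 12, 13}
Z ∩ ((W △ Z) − Z) = {}
1 ∈ ((W △ Z) − Z) ∪ Z but 1 ∉ Z ∩ ((W △ Z) − Z), so they differ.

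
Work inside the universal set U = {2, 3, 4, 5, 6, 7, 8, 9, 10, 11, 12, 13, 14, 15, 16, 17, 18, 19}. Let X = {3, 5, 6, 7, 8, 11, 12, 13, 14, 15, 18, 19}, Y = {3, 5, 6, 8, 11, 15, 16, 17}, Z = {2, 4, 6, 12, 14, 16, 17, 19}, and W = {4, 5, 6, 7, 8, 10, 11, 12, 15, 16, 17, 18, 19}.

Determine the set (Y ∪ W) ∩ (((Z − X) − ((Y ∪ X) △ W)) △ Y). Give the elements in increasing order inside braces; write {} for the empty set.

Y ∪ W = {3, 4, 5, 6, 7, 8, 10, 11, 12, 15, 16, 17, 18, 19}
Z − X = {2, 4, 16, 17}
Y ∪ X = {3, 5, 6, 7, 8, 11, 12, 13, 14, 15, 16, 17, 18, 19}
(Y ∪ X) △ W = {3, 4, 10, 13, 14}
(Z − X) − ((Y ∪ X) △ W) = {2, 16, 17}
((Z − X) − ((Y ∪ X) △ W)) △ Y = {2, 3, 5, 6, 8, 11, 15}
(Y ∪ W) ∩ (((Z − X) − ((Y ∪ X) △ W)) △ Y) = {3, 5, 6, 8, 11, 15}

{3, 5, 6, 8, 11, 15}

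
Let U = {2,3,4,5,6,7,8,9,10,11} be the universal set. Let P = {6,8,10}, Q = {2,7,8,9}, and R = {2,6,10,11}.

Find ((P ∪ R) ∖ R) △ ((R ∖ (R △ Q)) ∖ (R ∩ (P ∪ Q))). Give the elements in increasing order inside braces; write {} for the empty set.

{8}

P ∪ R = {2,6,8,10,11}
(P ∪ R) ∖ R = {8}
R △ Q = {6,7,8,9,10,11}
R ∖ (R △ Q) = {2}
P ∪ Q = {2,6,7,8,9,10}
R ∩ (P ∪ Q) = {2,6,10}
(R ∖ (R △ Q)) ∖ (R ∩ (P ∪ Q)) = {}
((P ∪ R) ∖ R) △ ((R ∖ (R △ Q)) ∖ (R ∩ (P ∪ Q))) = {8}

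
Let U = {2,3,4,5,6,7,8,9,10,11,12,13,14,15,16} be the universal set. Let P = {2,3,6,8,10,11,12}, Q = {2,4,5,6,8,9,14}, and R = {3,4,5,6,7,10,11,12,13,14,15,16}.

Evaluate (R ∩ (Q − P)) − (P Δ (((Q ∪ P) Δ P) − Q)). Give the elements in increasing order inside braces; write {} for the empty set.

Q − P = {4,5,9,14}
R ∩ (Q − P) = {4,5,14}
Q ∪ P = {2,3,4,5,6,8,9,10,11,12,14}
(Q ∪ P) Δ P = {4,5,9,14}
((Q ∪ P) Δ P) − Q = {}
P Δ (((Q ∪ P) Δ P) − Q) = {2,3,6,8,10,11,12}
(R ∩ (Q − P)) − (P Δ (((Q ∪ P) Δ P) − Q)) = {4,5,14}

{4,5,14}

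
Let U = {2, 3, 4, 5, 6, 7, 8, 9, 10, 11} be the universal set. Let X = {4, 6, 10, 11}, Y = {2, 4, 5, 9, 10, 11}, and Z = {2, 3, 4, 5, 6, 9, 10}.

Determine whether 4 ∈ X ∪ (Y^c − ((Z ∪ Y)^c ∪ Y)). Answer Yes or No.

4 ∈ Y, so 4 ∉ Y^c
4 ∈ Z and 4 ∈ Y, so 4 ∈ Z ∪ Y
4 ∉ (Z ∪ Y)^c since 4 ∈ (Z ∪ Y)
4 ∉ (Z ∪ Y)^c and 4 ∈ Y, so 4 ∈ (Z ∪ Y)^c ∪ Y
4 ∉ Y^c and 4 ∈ ((Z ∪ Y)^c ∪ Y), so 4 ∉ Y^c − ((Z ∪ Y)^c ∪ Y)
4 ∈ X and 4 ∉ (Y^c − ((Z ∪ Y)^c ∪ Y)), so 4 ∈ X ∪ (Y^c − ((Z ∪ Y)^c ∪ Y))

Yes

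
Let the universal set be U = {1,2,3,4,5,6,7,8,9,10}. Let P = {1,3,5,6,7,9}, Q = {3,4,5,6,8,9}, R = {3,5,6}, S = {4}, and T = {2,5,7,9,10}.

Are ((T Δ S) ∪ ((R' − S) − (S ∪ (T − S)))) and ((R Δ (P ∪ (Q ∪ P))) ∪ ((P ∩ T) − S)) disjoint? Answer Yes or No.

No

T Δ S = {2,4,5,7,9,10}
R' = {1,2,4,7,8,9,10}
R' − S = {1,2,7,8,9,10}
T − S = {2,5,7,9,10}
S ∪ (T − S) = {2,4,5,7,9,10}
(R' − S) − (S ∪ (T − S)) = {1,8}
(T Δ S) ∪ ((R' − S) − (S ∪ (T − S))) = {1,2,4,5,7,8,9,10}
Q ∪ P = {1,3,4,5,6,7,8,9}
P ∪ (Q ∪ P) = {1,3,4,5,6,7,8,9}
R Δ (P ∪ (Q ∪ P)) = {1,4,7,8,9}
P ∩ T = {5,7,9}
(P ∩ T) − S = {5,7,9}
(R Δ (P ∪ (Q ∪ P))) ∪ ((P ∩ T) − S) = {1,4,5,7,8,9}
1 lies in both, so they are not disjoint.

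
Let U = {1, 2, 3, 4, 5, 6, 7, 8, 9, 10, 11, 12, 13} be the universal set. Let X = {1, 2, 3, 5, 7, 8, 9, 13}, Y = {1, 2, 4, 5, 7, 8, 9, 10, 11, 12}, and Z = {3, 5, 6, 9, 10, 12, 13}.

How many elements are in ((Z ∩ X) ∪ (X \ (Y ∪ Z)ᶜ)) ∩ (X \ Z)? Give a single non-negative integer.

Z ∩ X = {3, 5, 9, 13}
Y ∪ Z = {1, 2, 3, 4, 5, 6, 7, 8, 9, 10, 11, 12, 13}
(Y ∪ Z)ᶜ = {}
X \ (Y ∪ Z)ᶜ = {1, 2, 3, 5, 7, 8, 9, 13}
(Z ∩ X) ∪ (X \ (Y ∪ Z)ᶜ) = {1, 2, 3, 5, 7, 8, 9, 13}
X \ Z = {1, 2, 7, 8}
((Z ∩ X) ∪ (X \ (Y ∪ Z)ᶜ)) ∩ (X \ Z) = {1, 2, 7, 8}
|((Z ∩ X) ∪ (X \ (Y ∪ Z)ᶜ)) ∩ (X \ Z)| = 4

4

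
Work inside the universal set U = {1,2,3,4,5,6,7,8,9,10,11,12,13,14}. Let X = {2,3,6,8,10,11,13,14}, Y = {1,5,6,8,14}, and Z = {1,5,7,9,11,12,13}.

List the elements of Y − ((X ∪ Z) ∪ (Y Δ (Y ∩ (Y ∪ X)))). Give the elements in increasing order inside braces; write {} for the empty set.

{}

X ∪ Z = {1,2,3,5,6,7,8,9,10,11,12,13,14}
Y ∪ X = {1,2,3,5,6,8,10,11,13,14}
Y ∩ (Y ∪ X) = {1,5,6,8,14}
Y Δ (Y ∩ (Y ∪ X)) = {}
(X ∪ Z) ∪ (Y Δ (Y ∩ (Y ∪ X))) = {1,2,3,5,6,7,8,9,10,11,12,13,14}
Y − ((X ∪ Z) ∪ (Y Δ (Y ∩ (Y ∪ X)))) = {}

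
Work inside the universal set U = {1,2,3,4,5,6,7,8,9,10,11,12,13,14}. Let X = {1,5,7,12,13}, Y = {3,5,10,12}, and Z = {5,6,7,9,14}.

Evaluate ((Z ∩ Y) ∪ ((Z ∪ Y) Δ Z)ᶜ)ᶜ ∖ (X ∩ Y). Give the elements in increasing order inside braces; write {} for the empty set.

{3,10}

Z ∩ Y = {5}
Z ∪ Y = {3,5,6,7,9,10,12,14}
(Z ∪ Y) Δ Z = {3,10,12}
((Z ∪ Y) Δ Z)ᶜ = {1,2,4,5,6,7,8,9,11,13,14}
(Z ∩ Y) ∪ ((Z ∪ Y) Δ Z)ᶜ = {1,2,4,5,6,7,8,9,11,13,14}
((Z ∩ Y) ∪ ((Z ∪ Y) Δ Z)ᶜ)ᶜ = {3,10,12}
X ∩ Y = {5,12}
((Z ∩ Y) ∪ ((Z ∪ Y) Δ Z)ᶜ)ᶜ ∖ (X ∩ Y) = {3,10}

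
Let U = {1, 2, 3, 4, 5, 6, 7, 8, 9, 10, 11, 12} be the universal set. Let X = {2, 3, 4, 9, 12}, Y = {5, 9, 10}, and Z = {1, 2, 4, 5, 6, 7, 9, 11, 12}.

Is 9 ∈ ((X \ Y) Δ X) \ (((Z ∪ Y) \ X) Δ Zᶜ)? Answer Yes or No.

Yes

9 ∈ X and 9 ∈ Y, so 9 ∉ X \ Y
9 ∉ (X \ Y) and 9 ∈ X, so 9 ∈ (X \ Y) Δ X
9 ∈ Z and 9 ∈ Y, so 9 ∈ Z ∪ Y
9 ∈ (Z ∪ Y) and 9 ∈ X, so 9 ∉ (Z ∪ Y) \ X
9 ∈ Z, so 9 ∉ Zᶜ
9 ∉ ((Z ∪ Y) \ X) and 9 ∉ Zᶜ, so 9 ∉ ((Z ∪ Y) \ X) Δ Zᶜ
9 ∈ ((X \ Y) Δ X) and 9 ∉ (((Z ∪ Y) \ X) Δ Zᶜ), so 9 ∈ ((X \ Y) Δ X) \ (((Z ∪ Y) \ X) Δ Zᶜ)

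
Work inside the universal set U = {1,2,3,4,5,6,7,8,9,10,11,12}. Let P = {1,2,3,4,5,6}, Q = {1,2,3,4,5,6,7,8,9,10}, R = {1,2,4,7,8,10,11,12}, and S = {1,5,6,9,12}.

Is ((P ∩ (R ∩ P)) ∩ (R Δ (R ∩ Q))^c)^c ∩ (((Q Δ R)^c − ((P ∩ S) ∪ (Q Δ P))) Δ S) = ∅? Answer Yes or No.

R ∩ P = {1,2,4}
P ∩ (R ∩ P) = {1,2,4}
R ∩ Q = {1,2,4,7,8,10}
R Δ (R ∩ Q) = {11,12}
(R Δ (R ∩ Q))^c = {1,2,3,4,5,6,7,8,9,10}
(P ∩ (R ∩ P)) ∩ (R Δ (R ∩ Q))^c = {1,2,4}
((P ∩ (R ∩ P)) ∩ (R Δ (R ∩ Q))^c)^c = {3,5,6,7,8,9,10,11,12}
Q Δ R = {3,5,6,9,11,12}
(Q Δ R)^c = {1,2,4,7,8,10}
P ∩ S = {1,5,6}
Q Δ P = {7,8,9,10}
(P ∩ S) ∪ (Q Δ P) = {1,5,6,7,8,9,10}
(Q Δ R)^c − ((P ∩ S) ∪ (Q Δ P)) = {2,4}
((Q Δ R)^c − ((P ∩ S) ∪ (Q Δ P))) Δ S = {1,2,4,5,6,9,12}
5 lies in both, so they are not disjoint.

No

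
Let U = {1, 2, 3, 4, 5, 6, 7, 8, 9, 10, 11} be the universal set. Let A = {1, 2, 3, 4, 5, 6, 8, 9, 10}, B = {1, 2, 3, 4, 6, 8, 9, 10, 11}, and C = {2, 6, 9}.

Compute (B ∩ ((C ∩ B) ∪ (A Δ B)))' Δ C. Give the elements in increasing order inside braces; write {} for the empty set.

C ∩ B = {2, 6, 9}
A Δ B = {5, 11}
(C ∩ B) ∪ (A Δ B) = {2, 5, 6, 9, 11}
B ∩ ((C ∩ B) ∪ (A Δ B)) = {2, 6, 9, 11}
(B ∩ ((C ∩ B) ∪ (A Δ B)))' = {1, 3, 4, 5, 7, 8, 10}
(B ∩ ((C ∩ B) ∪ (A Δ B)))' Δ C = {1, 2, 3, 4, 5, 6, 7, 8, 9, 10}

{1, 2, 3, 4, 5, 6, 7, 8, 9, 10}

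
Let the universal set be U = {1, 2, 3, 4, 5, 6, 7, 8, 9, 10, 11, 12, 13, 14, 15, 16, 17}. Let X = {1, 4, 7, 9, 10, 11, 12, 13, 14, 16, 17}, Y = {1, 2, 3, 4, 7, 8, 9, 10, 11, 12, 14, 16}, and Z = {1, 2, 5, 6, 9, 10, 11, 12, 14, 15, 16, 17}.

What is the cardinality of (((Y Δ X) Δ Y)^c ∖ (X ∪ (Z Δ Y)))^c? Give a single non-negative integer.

Y Δ X = {2, 3, 8, 13, 17}
(Y Δ X) Δ Y = {1, 4, 7, 9, 10, 11, 12, 13, 14, 16, 17}
((Y Δ X) Δ Y)^c = {2, 3, 5, 6, 8, 15}
Z Δ Y = {3, 4, 5, 6, 7, 8, 15, 17}
X ∪ (Z Δ Y) = {1, 3, 4, 5, 6, 7, 8, 9, 10, 11, 12, 13, 14, 15, 16, 17}
((Y Δ X) Δ Y)^c ∖ (X ∪ (Z Δ Y)) = {2}
(((Y Δ X) Δ Y)^c ∖ (X ∪ (Z Δ Y)))^c = {1, 3, 4, 5, 6, 7, 8, 9, 10, 11, 12, 13, 14, 15, 16, 17}
|(((Y Δ X) Δ Y)^c ∖ (X ∪ (Z Δ Y)))^c| = 16

16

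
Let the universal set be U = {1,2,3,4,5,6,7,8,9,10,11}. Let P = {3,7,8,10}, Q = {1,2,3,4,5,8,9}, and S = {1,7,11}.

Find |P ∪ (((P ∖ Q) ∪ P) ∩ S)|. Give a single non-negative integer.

P ∖ Q = {7,10}
(P ∖ Q) ∪ P = {3,7,8,10}
((P ∖ Q) ∪ P) ∩ S = {7}
P ∪ (((P ∖ Q) ∪ P) ∩ S) = {3,7,8,10}
|P ∪ (((P ∖ Q) ∪ P) ∩ S)| = 4

4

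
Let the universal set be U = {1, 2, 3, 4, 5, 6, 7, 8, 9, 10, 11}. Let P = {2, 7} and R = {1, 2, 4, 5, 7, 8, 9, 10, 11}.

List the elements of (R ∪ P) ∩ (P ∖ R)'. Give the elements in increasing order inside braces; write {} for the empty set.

{1, 2, 4, 5, 7, 8, 9, 10, 11}

R ∪ P = {1, 2, 4, 5, 7, 8, 9, 10, 11}
P ∖ R = {}
(P ∖ R)' = {1, 2, 3, 4, 5, 6, 7, 8, 9, 10, 11}
(R ∪ P) ∩ (P ∖ R)' = {1, 2, 4, 5, 7, 8, 9, 10, 11}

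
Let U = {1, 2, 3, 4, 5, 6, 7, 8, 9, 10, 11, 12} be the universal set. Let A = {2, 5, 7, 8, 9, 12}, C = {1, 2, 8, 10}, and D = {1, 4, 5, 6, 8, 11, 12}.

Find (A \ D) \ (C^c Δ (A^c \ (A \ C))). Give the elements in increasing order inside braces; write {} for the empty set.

A \ D = {2, 7, 9}
C^c = {3, 4, 5, 6, 7, 9, 11, 12}
A^c = {1, 3, 4, 6, 10, 11}
A \ C = {5, 7, 9, 12}
A^c \ (A \ C) = {1, 3, 4, 6, 10, 11}
C^c Δ (A^c \ (A \ C)) = {1, 5, 7, 9, 10, 12}
(A \ D) \ (C^c Δ (A^c \ (A \ C))) = {2}

{2}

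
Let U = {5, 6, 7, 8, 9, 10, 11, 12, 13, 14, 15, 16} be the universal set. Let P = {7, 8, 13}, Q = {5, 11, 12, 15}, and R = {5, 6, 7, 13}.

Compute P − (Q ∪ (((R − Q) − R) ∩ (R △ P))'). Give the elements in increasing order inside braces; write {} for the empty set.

R − Q = {6, 7, 13}
(R − Q) − R = {}
R △ P = {5, 6, 8}
((R − Q) − R) ∩ (R △ P) = {}
(((R − Q) − R) ∩ (R △ P))' = {5, 6, 7, 8, 9, 10, 11, 12, 13, 14, 15, 16}
Q ∪ (((R − Q) − R) ∩ (R △ P))' = {5, 6, 7, 8, 9, 10, 11, 12, 13, 14, 15, 16}
P − (Q ∪ (((R − Q) − R) ∩ (R △ P))') = {}

{}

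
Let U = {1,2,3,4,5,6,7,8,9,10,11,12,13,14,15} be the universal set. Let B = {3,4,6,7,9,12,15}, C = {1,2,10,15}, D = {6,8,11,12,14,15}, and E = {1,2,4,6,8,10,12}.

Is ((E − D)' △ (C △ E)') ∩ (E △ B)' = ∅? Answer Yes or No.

No

E − D = {1,2,4,10}
(E − D)' = {3,5,6,7,8,9,11,12,13,14,15}
C △ E = {4,6,8,12,15}
(C △ E)' = {1,2,3,5,7,9,10,11,13,14}
(E − D)' △ (C △ E)' = {1,2,6,8,10,12,15}
E △ B = {1,2,3,7,8,9,10,15}
(E △ B)' = {4,5,6,11,12,13,14}
6 lies in both, so they are not disjoint.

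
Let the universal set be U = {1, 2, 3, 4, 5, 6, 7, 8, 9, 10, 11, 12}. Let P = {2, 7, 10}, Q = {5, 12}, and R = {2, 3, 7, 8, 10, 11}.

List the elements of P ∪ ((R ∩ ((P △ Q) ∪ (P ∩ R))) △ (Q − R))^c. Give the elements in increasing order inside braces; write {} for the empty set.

{1, 2, 3, 4, 6, 7, 8, 9, 10, 11}

P △ Q = {2, 5, 7, 10, 12}
P ∩ R = {2, 7, 10}
(P △ Q) ∪ (P ∩ R) = {2, 5, 7, 10, 12}
R ∩ ((P △ Q) ∪ (P ∩ R)) = {2, 7, 10}
Q − R = {5, 12}
(R ∩ ((P △ Q) ∪ (P ∩ R))) △ (Q − R) = {2, 5, 7, 10, 12}
((R ∩ ((P △ Q) ∪ (P ∩ R))) △ (Q − R))^c = {1, 3, 4, 6, 8, 9, 11}
P ∪ ((R ∩ ((P △ Q) ∪ (P ∩ R))) △ (Q − R))^c = {1, 2, 3, 4, 6, 7, 8, 9, 10, 11}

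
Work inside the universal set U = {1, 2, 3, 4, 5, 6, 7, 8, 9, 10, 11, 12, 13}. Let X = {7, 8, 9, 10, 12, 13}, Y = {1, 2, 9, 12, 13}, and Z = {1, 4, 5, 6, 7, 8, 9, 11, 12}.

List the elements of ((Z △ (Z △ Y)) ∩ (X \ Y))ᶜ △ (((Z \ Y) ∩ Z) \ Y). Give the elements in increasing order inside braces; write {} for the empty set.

{1, 2, 3, 9, 10, 12, 13}

Z △ Y = {2, 4, 5, 6, 7, 8, 11, 13}
Z △ (Z △ Y) = {1, 2, 9, 12, 13}
X \ Y = {7, 8, 10}
(Z △ (Z △ Y)) ∩ (X \ Y) = {}
((Z △ (Z △ Y)) ∩ (X \ Y))ᶜ = {1, 2, 3, 4, 5, 6, 7, 8, 9, 10, 11, 12, 13}
Z \ Y = {4, 5, 6, 7, 8, 11}
(Z \ Y) ∩ Z = {4, 5, 6, 7, 8, 11}
((Z \ Y) ∩ Z) \ Y = {4, 5, 6, 7, 8, 11}
((Z △ (Z △ Y)) ∩ (X \ Y))ᶜ △ (((Z \ Y) ∩ Z) \ Y) = {1, 2, 3, 9, 10, 12, 13}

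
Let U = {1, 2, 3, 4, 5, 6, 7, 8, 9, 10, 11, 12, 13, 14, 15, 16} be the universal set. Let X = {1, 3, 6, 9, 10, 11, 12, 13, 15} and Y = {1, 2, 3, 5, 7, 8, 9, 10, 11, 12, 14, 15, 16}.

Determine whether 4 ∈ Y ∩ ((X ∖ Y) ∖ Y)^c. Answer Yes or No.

4 ∉ X and 4 ∉ Y, so 4 ∉ X ∖ Y
4 ∉ (X ∖ Y) and 4 ∉ Y, so 4 ∉ (X ∖ Y) ∖ Y
4 ∈ ((X ∖ Y) ∖ Y)^c since 4 ∉ ((X ∖ Y) ∖ Y)
4 ∉ Y and 4 ∈ ((X ∖ Y) ∖ Y)^c, so 4 ∉ Y ∩ ((X ∖ Y) ∖ Y)^c

No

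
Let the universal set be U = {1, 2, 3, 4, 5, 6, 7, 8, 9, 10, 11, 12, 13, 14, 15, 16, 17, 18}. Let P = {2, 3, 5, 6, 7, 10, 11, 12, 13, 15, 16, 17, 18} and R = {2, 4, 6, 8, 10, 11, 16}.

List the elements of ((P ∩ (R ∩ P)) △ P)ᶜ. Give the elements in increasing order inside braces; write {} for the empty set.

{1, 2, 4, 6, 8, 9, 10, 11, 14, 16}

R ∩ P = {2, 6, 10, 11, 16}
P ∩ (R ∩ P) = {2, 6, 10, 11, 16}
(P ∩ (R ∩ P)) △ P = {3, 5, 7, 12, 13, 15, 17, 18}
((P ∩ (R ∩ P)) △ P)ᶜ = {1, 2, 4, 6, 8, 9, 10, 11, 14, 16}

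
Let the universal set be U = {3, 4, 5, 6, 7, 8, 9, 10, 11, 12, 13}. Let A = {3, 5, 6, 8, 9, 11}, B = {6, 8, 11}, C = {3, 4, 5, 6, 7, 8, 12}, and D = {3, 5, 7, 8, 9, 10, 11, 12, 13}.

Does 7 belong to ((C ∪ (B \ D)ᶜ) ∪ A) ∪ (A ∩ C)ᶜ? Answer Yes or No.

Yes

7 ∉ B and 7 ∈ D, so 7 ∉ B \ D
7 ∈ (B \ D)ᶜ since 7 ∉ (B \ D)
7 ∈ C and 7 ∈ (B \ D)ᶜ, so 7 ∈ C ∪ (B \ D)ᶜ
7 ∈ (C ∪ (B \ D)ᶜ) and 7 ∉ A, so 7 ∈ (C ∪ (B \ D)ᶜ) ∪ A
7 ∉ A and 7 ∈ C, so 7 ∉ A ∩ C
7 ∈ (A ∩ C)ᶜ since 7 ∉ (A ∩ C)
7 ∈ ((C ∪ (B \ D)ᶜ) ∪ A) and 7 ∈ (A ∩ C)ᶜ, so 7 ∈ ((C ∪ (B \ D)ᶜ) ∪ A) ∪ (A ∩ C)ᶜ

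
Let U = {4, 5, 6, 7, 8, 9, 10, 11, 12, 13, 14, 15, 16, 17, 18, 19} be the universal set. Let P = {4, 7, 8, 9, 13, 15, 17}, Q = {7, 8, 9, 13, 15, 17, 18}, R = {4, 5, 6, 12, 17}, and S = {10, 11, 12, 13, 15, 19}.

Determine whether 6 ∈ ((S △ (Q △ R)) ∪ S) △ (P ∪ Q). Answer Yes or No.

6 ∉ Q and 6 ∈ R, so 6 ∈ Q △ R
6 ∉ S and 6 ∈ (Q △ R), so 6 ∈ S △ (Q △ R)
6 ∈ (S △ (Q △ R)) and 6 ∉ S, so 6 ∈ (S △ (Q △ R)) ∪ S
6 ∉ P and 6 ∉ Q, so 6 ∉ P ∪ Q
6 ∈ ((S △ (Q △ R)) ∪ S) and 6 ∉ (P ∪ Q), so 6 ∈ ((S △ (Q △ R)) ∪ S) △ (P ∪ Q)

Yes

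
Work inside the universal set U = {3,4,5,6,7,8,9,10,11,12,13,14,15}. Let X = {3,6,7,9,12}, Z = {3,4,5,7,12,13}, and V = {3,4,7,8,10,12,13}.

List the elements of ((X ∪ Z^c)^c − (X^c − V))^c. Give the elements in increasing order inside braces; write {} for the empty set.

Z^c = {6,8,9,10,11,14,15}
X ∪ Z^c = {3,6,7,8,9,10,11,12,14,15}
(X ∪ Z^c)^c = {4,5,13}
X^c = {4,5,8,10,11,13,14,15}
X^c − V = {5,11,14,15}
(X ∪ Z^c)^c − (X^c − V) = {4,13}
((X ∪ Z^c)^c − (X^c − V))^c = {3,5,6,7,8,9,10,11,12,14,15}

{3,5,6,7,8,9,10,11,12,14,15}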